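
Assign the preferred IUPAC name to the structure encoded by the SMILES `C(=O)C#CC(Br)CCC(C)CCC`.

4-bromo-7-methyldec-2-ynal

Counting along the main chain through the –CHO group and the multiple bond gives 10 carbons: the parent is decane.
An aldehyde (terminal –CHO) is the principal characteristic group, giving the suffix -al.
There is one C≡C triple bond, indicated by the ending -yne.
The numbering direction is chosen so that the aldehyde carbon is C-1 by definition.
That gives the triple bond between C-2 and C-3; a bromo group at C-4; a methyl group at C-7.
The substituents are ordered alphabetically, ignoring any di-/tri- multipliers.
The name is 4-bromo-7-methyldec-2-ynal.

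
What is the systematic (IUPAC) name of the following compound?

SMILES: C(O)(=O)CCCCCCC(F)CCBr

10-bromo-8-fluorodecanoic acid

The longest carbon chain that includes the –COOH group has 10 carbons, so the parent hydride is decane.
The highest-priority functional group is a carboxylic acid (terminal –COOH), so the name ends in -oic acid.
The numbering direction is chosen so that the carboxylic acid carbon is C-1 by definition.
This places a bromo group at C-10; a fluoro group at C-8.
Substituent prefixes are cited in alphabetical order (multiplying prefixes like di-/tri- are ignored for ordering).
Assembling the pieces gives 10-bromo-8-fluorodecanoic acid.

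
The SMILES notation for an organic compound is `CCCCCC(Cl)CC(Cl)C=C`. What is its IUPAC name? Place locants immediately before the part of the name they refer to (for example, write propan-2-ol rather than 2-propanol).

3,5-dichlorodec-1-ene

The longest carbon chain that includes the multiple bond has 10 carbons, so the parent hydride is decane.
There is one C=C double bond, indicated by the ending -ene.
Choose the numbering such that numbering from this end puts the double bond at C-1 rather than C-9.
This places the double bond between C-1 and C-2; chloro groups at C-3 and C-5.
Putting it together: 3,5-dichlorodec-1-ene.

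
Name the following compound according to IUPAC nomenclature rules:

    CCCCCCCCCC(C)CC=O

The longest carbon chain that includes the –CHO group has 12 carbons, so the parent hydride is dodecane.
An aldehyde (terminal –CHO) is the principal characteristic group, giving the suffix -al.
The numbering direction is chosen so that the aldehyde carbon is C-1 by definition.
That gives a methyl group at C-3.
Putting it together: 3-methyldodecanal.

3-methyldodecanal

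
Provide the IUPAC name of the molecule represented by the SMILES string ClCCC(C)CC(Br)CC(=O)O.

3-bromo-7-chloro-5-methylheptanoic acid

The longest chain bearing the –COOH group is 7 carbons long (heptane).
The principal characteristic group is a carboxylic acid (terminal –COOH), named with the suffix -oic acid.
Number the chain so that the carboxylic acid carbon is C-1 by definition.
With this numbering: a bromo group at C-3; a chloro group at C-7; a methyl group at C-5.
Substituent prefixes are cited in alphabetical order (multiplying prefixes like di-/tri- are ignored for ordering).
Putting it together: 3-bromo-7-chloro-5-methylheptanoic acid.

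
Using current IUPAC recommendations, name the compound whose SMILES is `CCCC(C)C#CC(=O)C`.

5-methyloct-3-yn-2-one

Counting along the main chain through the carbonyl and the multiple bond gives 8 carbons: the parent is octane.
A ketone (C=O on an internal carbon) is the principal characteristic group, giving the suffix -one.
The chain contains a C≡C triple bond, so the unsaturation ending is -yne.
The numbering direction is chosen so that numbering from this end puts the carbonyl group at C-2 rather than C-7.
That gives the carbonyl at C-2; the triple bond between C-3 and C-4; a methyl group at C-5.
Putting it together: 5-methyloct-3-yn-2-one.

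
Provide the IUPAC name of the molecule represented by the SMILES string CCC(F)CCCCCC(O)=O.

7-fluorononanoic acid

The longest carbon chain that includes the –COOH group has 9 carbons, so the parent hydride is nonane.
The principal characteristic group is a carboxylic acid (terminal –COOH), named with the suffix -oic acid.
Choose the numbering such that the carboxylic acid carbon is C-1 by definition.
This places a fluoro group at C-7.
The name is 7-fluorononanoic acid.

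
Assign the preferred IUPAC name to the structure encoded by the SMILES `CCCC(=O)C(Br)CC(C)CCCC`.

5-bromo-7-methylundecan-4-one

The longest carbon chain that includes the carbonyl has 11 carbons, so the parent hydride is undecane.
A ketone (C=O on an internal carbon) is the principal characteristic group, giving the suffix -one.
Number the chain so that numbering from this end puts the carbonyl group at C-4 rather than C-8.
That gives the carbonyl at C-4; a bromo group at C-5; a methyl group at C-7.
Prefixes are listed alphabetically: bromo, methyl.
The name is 5-bromo-7-methylundecan-4-one.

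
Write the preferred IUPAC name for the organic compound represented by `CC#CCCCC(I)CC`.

7-iodonon-2-yne

The longest carbon chain that includes the multiple bond has 9 carbons, so the parent hydride is nonane.
There is one C≡C triple bond, indicated by the ending -yne.
The numbering direction is chosen so that numbering from this end puts the triple bond at C-2 rather than C-7.
This places the triple bond between C-2 and C-3; an iodo group at C-7.
Assembling the pieces gives 7-iodonon-2-yne.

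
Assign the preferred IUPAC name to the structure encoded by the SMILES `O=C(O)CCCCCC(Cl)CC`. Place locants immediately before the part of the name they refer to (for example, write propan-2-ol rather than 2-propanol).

7-chlorononanoic acid

Counting along the main chain through the –COOH group gives 9 carbons: the parent is nonane.
A carboxylic acid (terminal –COOH) is the principal characteristic group, giving the suffix -oic acid.
Number the chain so that the carboxylic acid carbon is C-1 by definition.
This places a chloro group at C-7.
Putting it together: 7-chlorononanoic acid.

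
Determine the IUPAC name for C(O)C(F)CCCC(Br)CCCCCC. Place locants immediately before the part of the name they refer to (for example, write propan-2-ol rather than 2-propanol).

6-bromo-2-fluorododecan-1-ol

Counting along the main chain through the –OH group gives 12 carbons: the parent is dodecane.
An alcohol (–OH) is the principal characteristic group, giving the suffix -ol.
Choose the numbering such that numbering from this end puts the hydroxyl group at C-1 rather than C-12.
That gives the hydroxyl at C-1; a bromo group at C-6; a fluoro group at C-2.
Prefixes are listed alphabetically: bromo, fluoro.
Assembling the pieces gives 6-bromo-2-fluorododecan-1-ol.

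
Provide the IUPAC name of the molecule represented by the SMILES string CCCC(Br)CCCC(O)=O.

Counting along the main chain through the –COOH group gives 8 carbons: the parent is octane.
The principal characteristic group is a carboxylic acid (terminal –COOH), named with the suffix -oic acid.
The numbering direction is chosen so that the carboxylic acid carbon is C-1 by definition.
With this numbering: a bromo group at C-5.
The name is 5-bromooctanoic acid.

5-bromooctanoic acid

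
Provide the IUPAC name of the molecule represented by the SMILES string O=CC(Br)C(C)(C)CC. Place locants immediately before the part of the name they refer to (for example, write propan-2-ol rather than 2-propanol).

The longest chain bearing the –CHO group is 5 carbons long (pentane).
The principal characteristic group is an aldehyde (terminal –CHO), named with the suffix -al.
The numbering direction is chosen so that the aldehyde carbon is C-1 by definition.
This places a bromo group at C-2; two methyl groups at C-3.
Substituent prefixes are cited in alphabetical order (multiplying prefixes like di-/tri- are ignored for ordering).
Putting it together: 2-bromo-3,3-dimethylpentanal.

2-bromo-3,3-dimethylpentanal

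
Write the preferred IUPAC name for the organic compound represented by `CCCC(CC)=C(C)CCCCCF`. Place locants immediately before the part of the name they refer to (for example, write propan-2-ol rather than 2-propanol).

4-ethyl-10-fluoro-5-methyldec-4-ene

Counting along the main chain through the multiple bond gives 10 carbons: the parent is decane.
A C=C double bond in the chain gives the infix -ene-.
Choose the numbering such that numbering from this end puts the double bond at C-4 rather than C-6.
This places the double bond between C-4 and C-5; an ethyl group at C-4; a fluoro group at C-10; a methyl group at C-5.
Substituent prefixes are cited in alphabetical order (multiplying prefixes like di-/tri- are ignored for ordering).
Putting it together: 4-ethyl-10-fluoro-5-methyldec-4-ene.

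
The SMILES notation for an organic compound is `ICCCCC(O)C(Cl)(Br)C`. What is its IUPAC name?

2-bromo-2-chloro-7-iodoheptan-3-ol

The longest chain bearing the –OH group is 7 carbons long (heptane).
The highest-priority functional group is an alcohol (–OH), so the name ends in -ol.
Number the chain so that numbering from this end puts the hydroxyl group at C-3 rather than C-5.
With this numbering: the hydroxyl at C-3; a bromo group at C-2; a chloro group at C-2; an iodo group at C-7.
Prefixes are listed alphabetically: bromo, chloro, iodo.
Assembling the pieces gives 2-bromo-2-chloro-7-iodoheptan-3-ol.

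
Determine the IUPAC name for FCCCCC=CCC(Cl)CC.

The longest carbon chain that includes the multiple bond has 10 carbons, so the parent hydride is decane.
A C=C double bond in the chain gives the infix -ene-.
The numbering direction is chosen so that the substituent locant set {1,8} is lower than {3,10} at the first point of difference.
This places the double bond between C-5 and C-6; a chloro group at C-8; a fluoro group at C-1.
Substituent prefixes are cited in alphabetical order (multiplying prefixes like di-/tri- are ignored for ordering).
Putting it together: 8-chloro-1-fluorodec-5-ene.

8-chloro-1-fluorodec-5-ene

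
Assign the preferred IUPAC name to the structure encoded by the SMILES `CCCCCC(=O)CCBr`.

1-bromooctan-3-one

Counting along the main chain through the carbonyl gives 8 carbons: the parent is octane.
The highest-priority functional group is a ketone (C=O on an internal carbon), so the name ends in -one.
Number the chain so that numbering from this end puts the carbonyl group at C-3 rather than C-6.
This places the carbonyl at C-3; a bromo group at C-1.
Putting it together: 1-bromooctan-3-one.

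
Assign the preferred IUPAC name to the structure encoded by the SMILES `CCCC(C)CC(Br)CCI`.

3-bromo-1-iodo-5-methyloctane

The parent chain contains 8 carbons (octane).
Choose the numbering such that the substituent locant set {1,3,5} is lower than {4,6,8} at the first point of difference.
With this numbering: a bromo group at C-3; an iodo group at C-1; a methyl group at C-5.
Prefixes are listed alphabetically: bromo, iodo, methyl.
Assembling the pieces gives 3-bromo-1-iodo-5-methyloctane.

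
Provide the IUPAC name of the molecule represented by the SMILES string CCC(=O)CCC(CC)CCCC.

The longest carbon chain that includes the carbonyl has 10 carbons, so the parent hydride is decane.
The principal characteristic group is a ketone (C=O on an internal carbon), named with the suffix -one.
The numbering direction is chosen so that numbering from this end puts the carbonyl group at C-3 rather than C-8.
With this numbering: the carbonyl at C-3; an ethyl group at C-6.
Putting it together: 6-ethyldecan-3-one.

6-ethyldecan-3-one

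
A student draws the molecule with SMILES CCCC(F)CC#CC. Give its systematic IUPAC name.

5-fluorooct-2-yne

Counting along the main chain through the multiple bond gives 8 carbons: the parent is octane.
The chain contains a C≡C triple bond, so the unsaturation ending is -yne.
The numbering direction is chosen so that numbering from this end puts the triple bond at C-2 rather than C-6.
This places the triple bond between C-2 and C-3; a fluoro group at C-5.
The name is 5-fluorooct-2-yne.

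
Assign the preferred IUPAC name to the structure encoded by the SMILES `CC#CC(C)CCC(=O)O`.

The longest carbon chain that includes the –COOH group and the multiple bond has 7 carbons, so the parent hydride is heptane.
The principal characteristic group is a carboxylic acid (terminal –COOH), named with the suffix -oic acid.
The chain contains a C≡C triple bond, so the unsaturation ending is -yne.
Number the chain so that the carboxylic acid carbon is C-1 by definition.
This places the triple bond between C-5 and C-6; a methyl group at C-4.
The name is 4-methylhept-5-ynoic acid.

4-methylhept-5-ynoic acid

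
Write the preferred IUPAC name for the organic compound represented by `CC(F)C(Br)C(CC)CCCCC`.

The parent chain contains 9 carbons (nonane).
Choose the numbering such that the substituent locant set {2,3,4} is lower than {6,7,8} at the first point of difference.
That gives a bromo group at C-3; an ethyl group at C-4; a fluoro group at C-2.
Prefixes are listed alphabetically: bromo, ethyl, fluoro.
Assembling the pieces gives 3-bromo-4-ethyl-2-fluorononane.

3-bromo-4-ethyl-2-fluorononane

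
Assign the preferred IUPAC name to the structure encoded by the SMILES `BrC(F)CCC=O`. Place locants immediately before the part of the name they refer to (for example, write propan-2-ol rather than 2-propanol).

Counting along the main chain through the –CHO group gives 4 carbons: the parent is butane.
An aldehyde (terminal –CHO) is the principal characteristic group, giving the suffix -al.
Number the chain so that the aldehyde carbon is C-1 by definition.
That gives a bromo group at C-4; a fluoro group at C-4.
Prefixes are listed alphabetically: bromo, fluoro.
Putting it together: 4-bromo-4-fluorobutanal.

4-bromo-4-fluorobutanal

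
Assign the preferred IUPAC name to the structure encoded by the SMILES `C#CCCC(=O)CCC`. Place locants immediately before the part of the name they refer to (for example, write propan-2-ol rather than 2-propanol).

oct-7-yn-4-one

Counting along the main chain through the carbonyl and the multiple bond gives 8 carbons: the parent is octane.
The highest-priority functional group is a ketone (C=O on an internal carbon), so the name ends in -one.
A C≡C triple bond in the chain gives the infix -yne-.
Number the chain so that numbering from this end puts the carbonyl group at C-4 rather than C-5.
This places the carbonyl at C-4; the triple bond between C-7 and C-8.
Putting it together: oct-7-yn-4-one.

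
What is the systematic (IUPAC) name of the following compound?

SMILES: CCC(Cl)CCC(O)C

The longest chain bearing the –OH group is 7 carbons long (heptane).
An alcohol (–OH) is the principal characteristic group, giving the suffix -ol.
The numbering direction is chosen so that numbering from this end puts the hydroxyl group at C-2 rather than C-6.
This places the hydroxyl at C-2; a chloro group at C-5.
The name is 5-chloroheptan-2-ol.

5-chloroheptan-2-ol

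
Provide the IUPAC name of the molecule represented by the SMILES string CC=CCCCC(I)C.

7-iodooct-2-ene

Counting along the main chain through the multiple bond gives 8 carbons: the parent is octane.
The chain contains a C=C double bond, so the unsaturation ending is -ene.
The numbering direction is chosen so that numbering from this end puts the double bond at C-2 rather than C-6.
With this numbering: the double bond between C-2 and C-3; an iodo group at C-7.
Putting it together: 7-iodooct-2-ene.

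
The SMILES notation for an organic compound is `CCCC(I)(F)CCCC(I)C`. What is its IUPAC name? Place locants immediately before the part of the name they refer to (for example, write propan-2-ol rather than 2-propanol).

The longest carbon chain is 9 atoms: the parent is nonane.
Choose the numbering such that the substituent locant set {2,6,6} is lower than {4,4,8} at the first point of difference.
With this numbering: a fluoro group at C-6; iodo groups at C-2 and C-6.
Prefixes are listed alphabetically: fluoro, iodo.
Putting it together: 6-fluoro-2,6-diiodononane.

6-fluoro-2,6-diiodononane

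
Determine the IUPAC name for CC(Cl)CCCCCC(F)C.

The parent chain contains 9 carbons (nonane).
Choose the numbering such that the locant sets are identical either way, so the alphabetically earlier chloro substituent takes the lower locant (2 rather than 8).
This places a chloro group at C-2; a fluoro group at C-8.
The substituents are ordered alphabetically, ignoring any di-/tri- multipliers.
The name is 2-chloro-8-fluorononane.

2-chloro-8-fluorononane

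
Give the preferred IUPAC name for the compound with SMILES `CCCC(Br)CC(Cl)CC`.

The longest carbon chain is 8 atoms: the parent is octane.
Number the chain so that the substituent locant set {3,5} is lower than {4,6} at the first point of difference.
That gives a bromo group at C-5; a chloro group at C-3.
The substituents are ordered alphabetically, ignoring any di-/tri- multipliers.
Assembling the pieces gives 5-bromo-3-chlorooctane.

5-bromo-3-chlorooctane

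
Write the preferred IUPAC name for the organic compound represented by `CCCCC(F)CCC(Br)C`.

2-bromo-5-fluorononane

The longest continuous carbon chain has 9 atoms, so the parent hydride is nonane.
Choose the numbering such that the substituent locant set {2,5} is lower than {5,8} at the first point of difference.
That gives a bromo group at C-2; a fluoro group at C-5.
Prefixes are listed alphabetically: bromo, fluoro.
The name is 2-bromo-5-fluorononane.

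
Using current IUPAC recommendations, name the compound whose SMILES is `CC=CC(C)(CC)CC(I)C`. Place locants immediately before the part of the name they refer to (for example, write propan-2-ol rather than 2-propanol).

4-ethyl-6-iodo-4-methylhept-2-ene

The longest carbon chain that includes the multiple bond has 7 carbons, so the parent hydride is heptane.
The chain contains a C=C double bond, so the unsaturation ending is -ene.
Choose the numbering such that numbering from this end puts the double bond at C-2 rather than C-5.
That gives the double bond between C-2 and C-3; an ethyl group at C-4; an iodo group at C-6; a methyl group at C-4.
Substituent prefixes are cited in alphabetical order (multiplying prefixes like di-/tri- are ignored for ordering).
Putting it together: 4-ethyl-6-iodo-4-methylhept-2-ene.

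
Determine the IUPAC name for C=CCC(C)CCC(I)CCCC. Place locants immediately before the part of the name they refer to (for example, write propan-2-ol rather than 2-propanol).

7-iodo-4-methylundec-1-ene

The longest carbon chain that includes the multiple bond has 11 carbons, so the parent hydride is undecane.
A C=C double bond in the chain gives the infix -ene-.
Number the chain so that numbering from this end puts the double bond at C-1 rather than C-10.
That gives the double bond between C-1 and C-2; an iodo group at C-7; a methyl group at C-4.
The substituents are ordered alphabetically, ignoring any di-/tri- multipliers.
Putting it together: 7-iodo-4-methylundec-1-ene.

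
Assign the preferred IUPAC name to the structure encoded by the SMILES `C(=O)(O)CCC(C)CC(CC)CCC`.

The longest chain bearing the –COOH group is 9 carbons long (nonane).
A carboxylic acid (terminal –COOH) is the principal characteristic group, giving the suffix -oic acid.
The numbering direction is chosen so that the carboxylic acid carbon is C-1 by definition.
With this numbering: an ethyl group at C-6; a methyl group at C-4.
The substituents are ordered alphabetically, ignoring any di-/tri- multipliers.
The name is 6-ethyl-4-methylnonanoic acid.

6-ethyl-4-methylnonanoic acid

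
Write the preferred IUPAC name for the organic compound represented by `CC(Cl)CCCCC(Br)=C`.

2-bromo-7-chlorooct-1-ene

The longest carbon chain that includes the multiple bond has 8 carbons, so the parent hydride is octane.
There is one C=C double bond, indicated by the ending -ene.
Number the chain so that numbering from this end puts the double bond at C-1 rather than C-7.
This places the double bond between C-1 and C-2; a bromo group at C-2; a chloro group at C-7.
Prefixes are listed alphabetically: bromo, chloro.
Assembling the pieces gives 2-bromo-7-chlorooct-1-ene.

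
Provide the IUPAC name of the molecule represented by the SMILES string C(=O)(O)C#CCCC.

hex-2-ynoic acid

Counting along the main chain through the –COOH group and the multiple bond gives 6 carbons: the parent is hexane.
The highest-priority functional group is a carboxylic acid (terminal –COOH), so the name ends in -oic acid.
A C≡C triple bond in the chain gives the infix -yne-.
The numbering direction is chosen so that the carboxylic acid carbon is C-1 by definition.
With this numbering: the triple bond between C-2 and C-3.
Assembling the pieces gives hex-2-ynoic acid.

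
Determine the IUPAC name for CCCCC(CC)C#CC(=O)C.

5-ethylnon-3-yn-2-one

The longest carbon chain that includes the carbonyl and the multiple bond has 9 carbons, so the parent hydride is nonane.
The principal characteristic group is a ketone (C=O on an internal carbon), named with the suffix -one.
A C≡C triple bond in the chain gives the infix -yne-.
Number the chain so that numbering from this end puts the carbonyl group at C-2 rather than C-8.
With this numbering: the carbonyl at C-2; the triple bond between C-3 and C-4; an ethyl group at C-5.
The name is 5-ethylnon-3-yn-2-one.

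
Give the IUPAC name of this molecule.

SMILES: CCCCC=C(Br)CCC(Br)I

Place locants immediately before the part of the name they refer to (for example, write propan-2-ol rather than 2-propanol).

The longest carbon chain that includes the multiple bond has 9 carbons, so the parent hydride is nonane.
There is one C=C double bond, indicated by the ending -ene.
Number the chain so that numbering from this end puts the double bond at C-4 rather than C-5.
With this numbering: the double bond between C-4 and C-5; bromo groups at C-1 and C-4; an iodo group at C-1.
Substituent prefixes are cited in alphabetical order (multiplying prefixes like di-/tri- are ignored for ordering).
The name is 1,4-dibromo-1-iodonon-4-ene.

1,4-dibromo-1-iodonon-4-ene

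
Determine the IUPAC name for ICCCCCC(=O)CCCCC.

The longest carbon chain that includes the carbonyl has 11 carbons, so the parent hydride is undecane.
A ketone (C=O on an internal carbon) is the principal characteristic group, giving the suffix -one.
The numbering direction is chosen so that the substituent locant set {1} is lower than {11} at the first point of difference.
That gives the carbonyl at C-6; an iodo group at C-1.
The name is 1-iodoundecan-6-one.

1-iodoundecan-6-one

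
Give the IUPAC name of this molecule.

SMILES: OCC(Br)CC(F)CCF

2-bromo-4,6-difluorohexan-1-ol

The longest chain bearing the –OH group is 6 carbons long (hexane).
An alcohol (–OH) is the principal characteristic group, giving the suffix -ol.
Choose the numbering such that numbering from this end puts the hydroxyl group at C-1 rather than C-6.
That gives the hydroxyl at C-1; a bromo group at C-2; fluoro groups at C-4 and C-6.
Prefixes are listed alphabetically: bromo, fluoro.
The name is 2-bromo-4,6-difluorohexan-1-ol.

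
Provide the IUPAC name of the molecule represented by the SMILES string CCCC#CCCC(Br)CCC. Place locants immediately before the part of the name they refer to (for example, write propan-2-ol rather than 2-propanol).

8-bromoundec-4-yne

Counting along the main chain through the multiple bond gives 11 carbons: the parent is undecane.
There is one C≡C triple bond, indicated by the ending -yne.
Choose the numbering such that numbering from this end puts the triple bond at C-4 rather than C-7.
With this numbering: the triple bond between C-4 and C-5; a bromo group at C-8.
Assembling the pieces gives 8-bromoundec-4-yne.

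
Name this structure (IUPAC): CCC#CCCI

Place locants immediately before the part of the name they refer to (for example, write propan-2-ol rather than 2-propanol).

The longest carbon chain that includes the multiple bond has 6 carbons, so the parent hydride is hexane.
There is one C≡C triple bond, indicated by the ending -yne.
Choose the numbering such that the substituent locant set {1} is lower than {6} at the first point of difference.
That gives the triple bond between C-3 and C-4; an iodo group at C-1.
Putting it together: 1-iodohex-3-yne.

1-iodohex-3-yne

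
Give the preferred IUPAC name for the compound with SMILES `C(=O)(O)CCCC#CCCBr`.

8-bromooct-5-ynoic acid

Counting along the main chain through the –COOH group and the multiple bond gives 8 carbons: the parent is octane.
A carboxylic acid (terminal –COOH) is the principal characteristic group, giving the suffix -oic acid.
A C≡C triple bond in the chain gives the infix -yne-.
Choose the numbering such that the carboxylic acid carbon is C-1 by definition.
That gives the triple bond between C-5 and C-6; a bromo group at C-8.
Putting it together: 8-bromooct-5-ynoic acid.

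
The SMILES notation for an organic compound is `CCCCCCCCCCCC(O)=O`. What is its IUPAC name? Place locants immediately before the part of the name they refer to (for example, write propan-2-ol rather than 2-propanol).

dodecanoic acid

Counting along the main chain through the –COOH group gives 12 carbons: the parent is dodecane.
The principal characteristic group is a carboxylic acid (terminal –COOH), named with the suffix -oic acid.
Number the chain so that the carboxylic acid carbon is C-1 by definition.
Assembling the pieces gives dodecanoic acid.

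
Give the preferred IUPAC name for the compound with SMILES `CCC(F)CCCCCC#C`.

The longest carbon chain that includes the multiple bond has 10 carbons, so the parent hydride is decane.
A C≡C triple bond in the chain gives the infix -yne-.
Choose the numbering such that numbering from this end puts the triple bond at C-1 rather than C-9.
This places the triple bond between C-1 and C-2; a fluoro group at C-8.
Putting it together: 8-fluorodec-1-yne.

8-fluorodec-1-yne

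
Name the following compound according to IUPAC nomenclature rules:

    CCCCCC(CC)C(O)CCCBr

The longest carbon chain that includes the –OH group has 10 carbons, so the parent hydride is decane.
An alcohol (–OH) is the principal characteristic group, giving the suffix -ol.
The numbering direction is chosen so that numbering from this end puts the hydroxyl group at C-4 rather than C-7.
This places the hydroxyl at C-4; a bromo group at C-1; an ethyl group at C-5.
Substituent prefixes are cited in alphabetical order (multiplying prefixes like di-/tri- are ignored for ordering).
Assembling the pieces gives 1-bromo-5-ethyldecan-4-ol.

1-bromo-5-ethyldecan-4-ol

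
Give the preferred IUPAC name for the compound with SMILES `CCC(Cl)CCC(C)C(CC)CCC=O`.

8-chloro-4-ethyl-5-methyldecanal

Counting along the main chain through the –CHO group gives 10 carbons: the parent is decane.
The principal characteristic group is an aldehyde (terminal –CHO), named with the suffix -al.
The numbering direction is chosen so that the aldehyde carbon is C-1 by definition.
That gives a chloro group at C-8; an ethyl group at C-4; a methyl group at C-5.
The substituents are ordered alphabetically, ignoring any di-/tri- multipliers.
Assembling the pieces gives 8-chloro-4-ethyl-5-methyldecanal.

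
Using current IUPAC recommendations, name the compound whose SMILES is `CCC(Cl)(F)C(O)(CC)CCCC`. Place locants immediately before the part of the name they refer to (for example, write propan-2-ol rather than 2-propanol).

3-chloro-4-ethyl-3-fluorooctan-4-ol

The longest carbon chain that includes the –OH group has 8 carbons, so the parent hydride is octane.
An alcohol (–OH) is the principal characteristic group, giving the suffix -ol.
Number the chain so that numbering from this end puts the hydroxyl group at C-4 rather than C-5.
With this numbering: the hydroxyl at C-4; a chloro group at C-3; an ethyl group at C-4; a fluoro group at C-3.
The substituents are ordered alphabetically, ignoring any di-/tri- multipliers.
Assembling the pieces gives 3-chloro-4-ethyl-3-fluorooctan-4-ol.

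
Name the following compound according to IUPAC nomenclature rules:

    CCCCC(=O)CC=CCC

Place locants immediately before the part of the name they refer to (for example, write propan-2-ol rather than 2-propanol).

dec-7-en-5-one

The longest chain bearing the carbonyl and the multiple bond is 10 carbons long (decane).
The highest-priority functional group is a ketone (C=O on an internal carbon), so the name ends in -one.
There is one C=C double bond, indicated by the ending -ene.
Number the chain so that numbering from this end puts the carbonyl group at C-5 rather than C-6.
This places the carbonyl at C-5; the double bond between C-7 and C-8.
The name is dec-7-en-5-one.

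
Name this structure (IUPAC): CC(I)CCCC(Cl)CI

2-chloro-1,6-diiodoheptane

The longest continuous carbon chain has 7 atoms, so the parent hydride is heptane.
Choose the numbering such that the substituent locant set {1,2,6} is lower than {2,6,7} at the first point of difference.
That gives a chloro group at C-2; iodo groups at C-1 and C-6.
The substituents are ordered alphabetically, ignoring any di-/tri- multipliers.
Putting it together: 2-chloro-1,6-diiodoheptane.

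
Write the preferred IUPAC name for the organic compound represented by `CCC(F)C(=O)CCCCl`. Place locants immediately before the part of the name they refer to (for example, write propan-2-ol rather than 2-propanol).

The longest carbon chain that includes the carbonyl has 7 carbons, so the parent hydride is heptane.
The principal characteristic group is a ketone (C=O on an internal carbon), named with the suffix -one.
The numbering direction is chosen so that the substituent locant set {1,5} is lower than {3,7} at the first point of difference.
That gives the carbonyl at C-4; a chloro group at C-1; a fluoro group at C-5.
The substituents are ordered alphabetically, ignoring any di-/tri- multipliers.
Putting it together: 1-chloro-5-fluoroheptan-4-one.

1-chloro-5-fluoroheptan-4-one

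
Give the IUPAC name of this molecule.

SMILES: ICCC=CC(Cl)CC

Counting along the main chain through the multiple bond gives 7 carbons: the parent is heptane.
There is one C=C double bond, indicated by the ending -ene.
The numbering direction is chosen so that numbering from this end puts the double bond at C-3 rather than C-4.
With this numbering: the double bond between C-3 and C-4; a chloro group at C-5; an iodo group at C-1.
Prefixes are listed alphabetically: chloro, iodo.
Putting it together: 5-chloro-1-iodohept-3-ene.

5-chloro-1-iodohept-3-ene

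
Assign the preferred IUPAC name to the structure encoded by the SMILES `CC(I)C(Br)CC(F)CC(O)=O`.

Counting along the main chain through the –COOH group gives 7 carbons: the parent is heptane.
A carboxylic acid (terminal –COOH) is the principal characteristic group, giving the suffix -oic acid.
Number the chain so that the carboxylic acid carbon is C-1 by definition.
This places a bromo group at C-5; a fluoro group at C-3; an iodo group at C-6.
Prefixes are listed alphabetically: bromo, fluoro, iodo.
Assembling the pieces gives 5-bromo-3-fluoro-6-iodoheptanoic acid.

5-bromo-3-fluoro-6-iodoheptanoic acid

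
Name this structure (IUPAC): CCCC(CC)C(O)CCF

4-ethyl-1-fluoroheptan-3-ol

Counting along the main chain through the –OH group gives 7 carbons: the parent is heptane.
The principal characteristic group is an alcohol (–OH), named with the suffix -ol.
Choose the numbering such that numbering from this end puts the hydroxyl group at C-3 rather than C-5.
This places the hydroxyl at C-3; an ethyl group at C-4; a fluoro group at C-1.
Substituent prefixes are cited in alphabetical order (multiplying prefixes like di-/tri- are ignored for ordering).
The name is 4-ethyl-1-fluoroheptan-3-ol.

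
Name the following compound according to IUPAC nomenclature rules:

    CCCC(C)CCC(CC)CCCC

The longest continuous carbon chain has 11 atoms, so the parent hydride is undecane.
The numbering direction is chosen so that the substituent locant set {4,7} is lower than {5,8} at the first point of difference.
With this numbering: an ethyl group at C-7; a methyl group at C-4.
Prefixes are listed alphabetically: ethyl, methyl.
Putting it together: 7-ethyl-4-methylundecane.

7-ethyl-4-methylundecane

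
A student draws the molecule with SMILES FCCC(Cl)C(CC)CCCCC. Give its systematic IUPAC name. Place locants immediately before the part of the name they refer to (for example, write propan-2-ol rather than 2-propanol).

3-chloro-4-ethyl-1-fluorononane

The longest continuous carbon chain has 9 atoms, so the parent hydride is nonane.
Number the chain so that the substituent locant set {1,3,4} is lower than {6,7,9} at the first point of difference.
This places a chloro group at C-3; an ethyl group at C-4; a fluoro group at C-1.
Substituent prefixes are cited in alphabetical order (multiplying prefixes like di-/tri- are ignored for ordering).
Putting it together: 3-chloro-4-ethyl-1-fluorononane.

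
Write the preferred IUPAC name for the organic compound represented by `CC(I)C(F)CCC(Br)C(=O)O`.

2-bromo-5-fluoro-6-iodoheptanoic acid

The longest carbon chain that includes the –COOH group has 7 carbons, so the parent hydride is heptane.
The highest-priority functional group is a carboxylic acid (terminal –COOH), so the name ends in -oic acid.
Choose the numbering such that the carboxylic acid carbon is C-1 by definition.
With this numbering: a bromo group at C-2; a fluoro group at C-5; an iodo group at C-6.
Prefixes are listed alphabetically: bromo, fluoro, iodo.
Putting it together: 2-bromo-5-fluoro-6-iodoheptanoic acid.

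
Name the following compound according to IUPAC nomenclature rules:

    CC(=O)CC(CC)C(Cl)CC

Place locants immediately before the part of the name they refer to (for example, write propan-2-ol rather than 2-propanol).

5-chloro-4-ethylheptan-2-one

The longest chain bearing the carbonyl is 7 carbons long (heptane).
A ketone (C=O on an internal carbon) is the principal characteristic group, giving the suffix -one.
The numbering direction is chosen so that numbering from this end puts the carbonyl group at C-2 rather than C-6.
With this numbering: the carbonyl at C-2; a chloro group at C-5; an ethyl group at C-4.
The substituents are ordered alphabetically, ignoring any di-/tri- multipliers.
Putting it together: 5-chloro-4-ethylheptan-2-one.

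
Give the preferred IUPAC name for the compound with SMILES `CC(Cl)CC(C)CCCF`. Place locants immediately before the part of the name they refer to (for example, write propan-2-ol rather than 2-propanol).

The parent chain contains 7 carbons (heptane).
Number the chain so that the substituent locant set {1,4,6} is lower than {2,4,7} at the first point of difference.
With this numbering: a chloro group at C-6; a fluoro group at C-1; a methyl group at C-4.
Prefixes are listed alphabetically: chloro, fluoro, methyl.
The name is 6-chloro-1-fluoro-4-methylheptane.

6-chloro-1-fluoro-4-methylheptane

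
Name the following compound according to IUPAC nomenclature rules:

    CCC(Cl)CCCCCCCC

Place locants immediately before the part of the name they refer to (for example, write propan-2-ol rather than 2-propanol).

3-chloroundecane

The longest continuous carbon chain has 11 atoms, so the parent hydride is undecane.
The numbering direction is chosen so that the substituent locant set {3} is lower than {9} at the first point of difference.
That gives a chloro group at C-3.
Putting it together: 3-chloroundecane.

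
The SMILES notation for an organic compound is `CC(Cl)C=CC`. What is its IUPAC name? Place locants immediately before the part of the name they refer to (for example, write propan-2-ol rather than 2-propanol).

Counting along the main chain through the multiple bond gives 5 carbons: the parent is pentane.
A C=C double bond in the chain gives the infix -ene-.
The numbering direction is chosen so that numbering from this end puts the double bond at C-2 rather than C-3.
That gives the double bond between C-2 and C-3; a chloro group at C-4.
The name is 4-chloropent-2-ene.

4-chloropent-2-ene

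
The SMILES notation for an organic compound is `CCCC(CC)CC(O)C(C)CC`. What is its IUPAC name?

6-ethyl-3-methylnonan-4-ol

Counting along the main chain through the –OH group gives 9 carbons: the parent is nonane.
An alcohol (–OH) is the principal characteristic group, giving the suffix -ol.
Number the chain so that numbering from this end puts the hydroxyl group at C-4 rather than C-6.
That gives the hydroxyl at C-4; an ethyl group at C-6; a methyl group at C-3.
Prefixes are listed alphabetically: ethyl, methyl.
Putting it together: 6-ethyl-3-methylnonan-4-ol.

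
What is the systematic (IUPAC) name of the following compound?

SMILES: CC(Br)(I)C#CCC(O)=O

5-bromo-5-iodohex-3-ynoic acid

The longest chain bearing the –COOH group and the multiple bond is 6 carbons long (hexane).
The principal characteristic group is a carboxylic acid (terminal –COOH), named with the suffix -oic acid.
The chain contains a C≡C triple bond, so the unsaturation ending is -yne.
The numbering direction is chosen so that the carboxylic acid carbon is C-1 by definition.
With this numbering: the triple bond between C-3 and C-4; a bromo group at C-5; an iodo group at C-5.
The substituents are ordered alphabetically, ignoring any di-/tri- multipliers.
The name is 5-bromo-5-iodohex-3-ynoic acid.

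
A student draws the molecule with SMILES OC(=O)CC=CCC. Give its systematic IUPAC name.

The longest carbon chain that includes the –COOH group and the multiple bond has 6 carbons, so the parent hydride is hexane.
The highest-priority functional group is a carboxylic acid (terminal –COOH), so the name ends in -oic acid.
There is one C=C double bond, indicated by the ending -ene.
Number the chain so that the carboxylic acid carbon is C-1 by definition.
With this numbering: the double bond between C-3 and C-4.
Putting it together: hex-3-enoic acid.

hex-3-enoic acid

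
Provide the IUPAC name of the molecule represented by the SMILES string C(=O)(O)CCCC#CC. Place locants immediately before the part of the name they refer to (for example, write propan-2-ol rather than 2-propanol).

hept-5-ynoic acid

The longest carbon chain that includes the –COOH group and the multiple bond has 7 carbons, so the parent hydride is heptane.
A carboxylic acid (terminal –COOH) is the principal characteristic group, giving the suffix -oic acid.
The chain contains a C≡C triple bond, so the unsaturation ending is -yne.
Number the chain so that the carboxylic acid carbon is C-1 by definition.
With this numbering: the triple bond between C-5 and C-6.
The name is hept-5-ynoic acid.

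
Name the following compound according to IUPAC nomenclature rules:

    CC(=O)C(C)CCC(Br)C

6-bromo-3-methylheptan-2-one

The longest carbon chain that includes the carbonyl has 7 carbons, so the parent hydride is heptane.
A ketone (C=O on an internal carbon) is the principal characteristic group, giving the suffix -one.
The numbering direction is chosen so that numbering from this end puts the carbonyl group at C-2 rather than C-6.
This places the carbonyl at C-2; a bromo group at C-6; a methyl group at C-3.
The substituents are ordered alphabetically, ignoring any di-/tri- multipliers.
Assembling the pieces gives 6-bromo-3-methylheptan-2-one.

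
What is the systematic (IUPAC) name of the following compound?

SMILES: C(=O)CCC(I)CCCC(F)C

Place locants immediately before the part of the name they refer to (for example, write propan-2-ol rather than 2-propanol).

8-fluoro-4-iodononanal

The longest chain bearing the –CHO group is 9 carbons long (nonane).
The highest-priority functional group is an aldehyde (terminal –CHO), so the name ends in -al.
The numbering direction is chosen so that the aldehyde carbon is C-1 by definition.
With this numbering: a fluoro group at C-8; an iodo group at C-4.
Prefixes are listed alphabetically: fluoro, iodo.
The name is 8-fluoro-4-iodononanal.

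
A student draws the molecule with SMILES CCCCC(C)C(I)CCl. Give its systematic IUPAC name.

The longest carbon chain is 7 atoms: the parent is heptane.
Number the chain so that the substituent locant set {1,2,3} is lower than {5,6,7} at the first point of difference.
With this numbering: a chloro group at C-1; an iodo group at C-2; a methyl group at C-3.
The substituents are ordered alphabetically, ignoring any di-/tri- multipliers.
Putting it together: 1-chloro-2-iodo-3-methylheptane.

1-chloro-2-iodo-3-methylheptane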